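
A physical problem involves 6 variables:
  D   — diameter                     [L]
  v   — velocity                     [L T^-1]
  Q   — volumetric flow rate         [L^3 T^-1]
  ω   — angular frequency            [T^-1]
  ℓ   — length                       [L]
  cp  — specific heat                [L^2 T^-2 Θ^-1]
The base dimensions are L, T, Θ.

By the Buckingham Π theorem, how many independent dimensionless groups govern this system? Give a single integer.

3

Exponent matrix [L,T,Θ] × [D,v,Q,ω,ℓ,cp]:
  L: [ 1  1  3  0  1  2]
  T: [ 0 -1 -1 -1  0 -2]
  Θ: [ 0  0  0  0  0 -1]
Echelon form has 3 nonzero rows (pivots: D,v,cp)
6 vars − rank 3 = 3 Π groups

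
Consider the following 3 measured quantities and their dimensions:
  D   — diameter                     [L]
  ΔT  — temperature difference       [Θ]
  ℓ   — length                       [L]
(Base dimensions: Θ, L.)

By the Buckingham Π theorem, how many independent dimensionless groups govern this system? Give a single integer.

1

Write exponents as rows Θ,L / cols D,ΔT,ℓ:
  Θ: [ 0  1  0]
  L: [ 1  0  1]
RREF → pivots at {D,ΔT} ⇒ r = 2
Π count = n − r = 3 − 2 = 1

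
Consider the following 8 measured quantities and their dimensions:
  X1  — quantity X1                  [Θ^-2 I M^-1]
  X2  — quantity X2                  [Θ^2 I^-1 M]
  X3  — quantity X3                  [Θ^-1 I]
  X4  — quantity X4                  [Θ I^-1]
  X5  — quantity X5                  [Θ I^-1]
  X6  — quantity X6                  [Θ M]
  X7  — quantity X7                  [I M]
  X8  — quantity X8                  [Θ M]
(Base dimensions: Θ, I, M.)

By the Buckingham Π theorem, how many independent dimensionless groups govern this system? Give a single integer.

Exponent matrix [Θ,I,M] × [X1,X2,X3,X4,X5,X6,X7,X8]:
  Θ: [-2  2 -1  1  1  1  0  1]
  I: [ 1 -1  1 -1 -1  0  1  0]
  M: [-1  1  0  0  0  1  1  1]
RREF → pivots at {X1,X3} ⇒ r = 2
Π count = n − r = 8 − 2 = 6

6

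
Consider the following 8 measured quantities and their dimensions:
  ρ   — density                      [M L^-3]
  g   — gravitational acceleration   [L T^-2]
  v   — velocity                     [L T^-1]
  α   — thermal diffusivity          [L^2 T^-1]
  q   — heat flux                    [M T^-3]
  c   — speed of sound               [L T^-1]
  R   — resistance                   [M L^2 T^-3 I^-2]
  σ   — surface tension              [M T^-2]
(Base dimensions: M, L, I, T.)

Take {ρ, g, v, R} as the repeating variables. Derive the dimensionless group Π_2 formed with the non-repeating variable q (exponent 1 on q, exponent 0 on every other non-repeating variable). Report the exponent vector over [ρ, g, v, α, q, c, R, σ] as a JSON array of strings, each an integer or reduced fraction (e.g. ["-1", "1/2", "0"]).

Exponent matrix [M,L,I,T] × [ρ,g,v,α,q,c,R,σ]:
  M: [ 1  0  0  0  1  0  1  1]
  L: [-3  1  1  2  0  1  2  0]
  I: [ 0  0  0  0  0  0 -2  0]
  T: [ 0 -2 -1 -1 -3 -1 -3 -2]
Echelon form has 4 nonzero rows (pivots: ρ,g,v,R)
Pivot set = {ρ,g,v,R}, free = {α,q,c,σ}
RREF:
  r0: [   1    0    0    0    1    0    0    1]
  r1: [   0    1    0   -1    0    0    0   -1]
  r2: [   0    0    1    3    3    1    0    4]
  r3: [   0    0    0    0    0    0    1    0]
Fix exponent of q at 1, α at 0, c at 0, σ at 0; solve each RREF row for its pivot's exponent:
  r0: exp(ρ) + (1)·1 = 0 ⇒ exp(ρ) = -1
  r1: exp(g) + (0)·1 = 0 ⇒ exp(g) = 0
  r2: exp(v) + (3)·1 = 0 ⇒ exp(v) = -3
  r3: exp(R) + (0)·1 = 0 ⇒ exp(R) = 0
Π_2 = ρ^-1 · v^-3 · q

["-1", "0", "-3", "0", "1", "0", "0", "0"]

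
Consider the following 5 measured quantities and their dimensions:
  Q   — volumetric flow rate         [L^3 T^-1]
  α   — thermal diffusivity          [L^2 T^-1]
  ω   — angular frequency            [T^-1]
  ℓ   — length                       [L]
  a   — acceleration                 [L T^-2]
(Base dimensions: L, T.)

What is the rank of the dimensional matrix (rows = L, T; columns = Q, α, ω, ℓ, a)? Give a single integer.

2

Write exponents as rows L,T / cols Q,α,ω,ℓ,a:
  L: [ 3  2  0  1  1]
  T: [-1 -1 -1  0 -2]
Echelon form has 2 nonzero rows (pivots: Q,α)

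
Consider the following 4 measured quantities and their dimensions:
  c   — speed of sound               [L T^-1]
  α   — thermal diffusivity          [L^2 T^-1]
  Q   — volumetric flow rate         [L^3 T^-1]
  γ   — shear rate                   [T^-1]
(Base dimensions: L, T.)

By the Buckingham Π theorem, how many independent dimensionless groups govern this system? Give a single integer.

2

Exponent matrix [L,T] × [c,α,Q,γ]:
  L: [ 1  2  3  0]
  T: [-1 -1 -1 -1]
Echelon form has 2 nonzero rows (pivots: c,α)
Π count = n − r = 4 − 2 = 2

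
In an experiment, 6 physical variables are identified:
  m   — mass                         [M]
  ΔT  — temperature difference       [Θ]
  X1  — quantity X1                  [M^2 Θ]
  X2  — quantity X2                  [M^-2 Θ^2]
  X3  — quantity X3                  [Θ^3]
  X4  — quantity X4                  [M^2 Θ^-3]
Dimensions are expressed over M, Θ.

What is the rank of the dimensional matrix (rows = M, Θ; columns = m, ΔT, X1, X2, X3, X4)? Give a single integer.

2

Dimensional matrix (M×Θ by m×ΔT×X1×X2×X3×X4):
  M: [ 1  0  2 -2  0  2]
  Θ: [ 0  1  1  2  3 -3]
RREF → pivots at {m,ΔT} ⇒ r = 2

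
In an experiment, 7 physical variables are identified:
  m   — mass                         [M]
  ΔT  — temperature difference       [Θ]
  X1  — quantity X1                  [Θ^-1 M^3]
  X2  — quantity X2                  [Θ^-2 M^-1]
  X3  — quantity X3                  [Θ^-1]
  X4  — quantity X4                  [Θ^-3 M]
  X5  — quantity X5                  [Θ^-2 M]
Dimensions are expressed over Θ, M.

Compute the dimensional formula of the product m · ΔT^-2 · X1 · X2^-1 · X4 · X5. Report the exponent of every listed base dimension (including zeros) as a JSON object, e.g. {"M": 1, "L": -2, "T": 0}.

{"Θ": -6, "M": 7}

Write exponents as rows Θ,M / cols m,ΔT,X1,X2,X3,X4,X5:
  Θ: [ 0  1 -1 -2 -1 -3 -2]
  M: [ 1  0  3 -1  0  1  1]
  [Θ]: (1)·0+(-2)·1+(1)·-1+(-1)·-2+(1)·-3+(1)·-2 = -6
  [M]: (1)·1+(-2)·0+(1)·3+(-1)·-1+(1)·1+(1)·1 = 7
⇒ Θ^-6 M^7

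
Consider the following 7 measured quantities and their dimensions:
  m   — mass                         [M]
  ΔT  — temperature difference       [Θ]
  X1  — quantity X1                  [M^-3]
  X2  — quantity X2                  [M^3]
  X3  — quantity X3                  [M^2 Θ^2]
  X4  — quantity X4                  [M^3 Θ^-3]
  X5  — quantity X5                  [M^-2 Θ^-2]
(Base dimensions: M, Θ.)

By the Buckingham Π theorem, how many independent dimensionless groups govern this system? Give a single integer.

Exponent matrix [M,Θ] × [m,ΔT,X1,X2,X3,X4,X5]:
  M: [ 1  0 -3  3  2  3 -2]
  Θ: [ 0  1  0  0  2 -3 -2]
Echelon form has 2 nonzero rows (pivots: m,ΔT)
n=7, r=2 ⇒ 5 dimensionless groups

5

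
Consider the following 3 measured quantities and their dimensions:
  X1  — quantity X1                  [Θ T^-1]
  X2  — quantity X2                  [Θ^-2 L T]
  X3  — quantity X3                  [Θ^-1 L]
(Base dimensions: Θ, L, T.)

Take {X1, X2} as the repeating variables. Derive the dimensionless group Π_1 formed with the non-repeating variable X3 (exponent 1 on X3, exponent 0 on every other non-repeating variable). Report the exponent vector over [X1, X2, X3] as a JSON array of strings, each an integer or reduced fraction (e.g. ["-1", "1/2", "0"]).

["-1", "-1", "1"]

Exponent matrix [Θ,L,T] × [X1,X2,X3]:
  Θ: [ 1 -2 -1]
  L: [ 0  1  1]
  T: [-1  1  0]
Echelon form has 2 nonzero rows (pivots: X1,X2)
Pivot set = {X1,X2}, free = {X3}
RREF:
  r0: [   1    0    1]
  r1: [   0    1    1]
  r2: [   0    0    0]
Fix exponent of X3 at 1; solve each RREF row for its pivot's exponent:
  r0: exp(X1) + (1)·1 = 0 ⇒ exp(X1) = -1
  r1: exp(X2) + (1)·1 = 0 ⇒ exp(X2) = -1
Π_1 = X1^-1 · X2^-1 · X3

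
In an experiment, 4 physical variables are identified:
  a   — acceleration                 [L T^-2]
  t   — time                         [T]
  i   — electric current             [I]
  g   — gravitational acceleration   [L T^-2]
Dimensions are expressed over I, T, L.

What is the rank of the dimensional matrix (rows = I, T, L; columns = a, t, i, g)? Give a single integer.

Exponent matrix [I,T,L] × [a,t,i,g]:
  I: [ 0  0  1  0]
  T: [-2  1  0 -2]
  L: [ 1  0  0  1]
Echelon form has 3 nonzero rows (pivots: a,t,i)

3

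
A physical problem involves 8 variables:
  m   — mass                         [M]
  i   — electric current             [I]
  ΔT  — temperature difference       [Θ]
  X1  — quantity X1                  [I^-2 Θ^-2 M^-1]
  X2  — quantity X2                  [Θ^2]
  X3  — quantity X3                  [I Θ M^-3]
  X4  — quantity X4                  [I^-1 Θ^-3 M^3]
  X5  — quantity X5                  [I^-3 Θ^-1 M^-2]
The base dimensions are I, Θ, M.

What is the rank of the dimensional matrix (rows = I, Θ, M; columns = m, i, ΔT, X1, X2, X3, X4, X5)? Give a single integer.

Exponent matrix [I,Θ,M] × [m,i,ΔT,X1,X2,X3,X4,X5]:
  I: [ 0  1  0 -2  0  1 -1 -3]
  Θ: [ 0  0  1 -2  2  1 -3 -1]
  M: [ 1  0  0 -1  0 -3  3 -2]
Echelon form has 3 nonzero rows (pivots: m,i,ΔT)

3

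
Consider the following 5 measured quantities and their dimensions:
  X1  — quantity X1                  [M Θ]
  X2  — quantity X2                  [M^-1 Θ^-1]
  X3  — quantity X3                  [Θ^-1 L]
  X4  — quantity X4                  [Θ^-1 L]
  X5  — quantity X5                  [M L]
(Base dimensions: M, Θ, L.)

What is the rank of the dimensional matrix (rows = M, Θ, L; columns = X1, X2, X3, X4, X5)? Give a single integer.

2

Dimensional matrix (M×Θ×L by X1×X2×X3×X4×X5):
  M: [ 1 -1  0  0  1]
  Θ: [ 1 -1 -1 -1  0]
  L: [ 0  0  1  1  1]
Echelon form has 2 nonzero rows (pivots: X1,X3)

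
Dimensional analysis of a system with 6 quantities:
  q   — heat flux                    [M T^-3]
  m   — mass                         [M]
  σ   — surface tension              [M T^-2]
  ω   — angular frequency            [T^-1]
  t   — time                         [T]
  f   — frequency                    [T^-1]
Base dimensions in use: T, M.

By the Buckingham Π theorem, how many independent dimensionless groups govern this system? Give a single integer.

4

Exponent matrix [T,M] × [q,m,σ,ω,t,f]:
  T: [-3  0 -2 -1  1 -1]
  M: [ 1  1  1  0  0  0]
Row reduction gives pivot columns q,m; rank = 2
n=6, r=2 ⇒ 4 dimensionless groups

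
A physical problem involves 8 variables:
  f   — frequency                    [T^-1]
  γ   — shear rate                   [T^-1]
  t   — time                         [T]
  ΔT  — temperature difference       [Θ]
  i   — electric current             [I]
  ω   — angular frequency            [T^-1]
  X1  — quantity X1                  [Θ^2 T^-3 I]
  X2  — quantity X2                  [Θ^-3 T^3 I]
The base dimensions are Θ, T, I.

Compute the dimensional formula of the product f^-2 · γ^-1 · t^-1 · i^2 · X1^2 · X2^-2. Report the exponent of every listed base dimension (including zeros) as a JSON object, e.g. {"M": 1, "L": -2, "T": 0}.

{"Θ": 10, "T": -10, "I": 2}

Dimensional matrix (Θ×T×I by f×γ×t×ΔT×i×ω×X1×X2):
  Θ: [ 0  0  0  1  0  0  2 -3]
  T: [-1 -1  1  0  0 -1 -3  3]
  I: [ 0  0  0  0  1  0  1  1]
  [Θ]: (-2)·0+(-1)·0+(-1)·0+(2)·0+(2)·2+(-2)·-3 = 10
  [T]: (-2)·-1+(-1)·-1+(-1)·1+(2)·0+(2)·-3+(-2)·3 = -10
  [I]: (-2)·0+(-1)·0+(-1)·0+(2)·1+(2)·1+(-2)·1 = 2
⇒ Θ^10 T^-10 I^2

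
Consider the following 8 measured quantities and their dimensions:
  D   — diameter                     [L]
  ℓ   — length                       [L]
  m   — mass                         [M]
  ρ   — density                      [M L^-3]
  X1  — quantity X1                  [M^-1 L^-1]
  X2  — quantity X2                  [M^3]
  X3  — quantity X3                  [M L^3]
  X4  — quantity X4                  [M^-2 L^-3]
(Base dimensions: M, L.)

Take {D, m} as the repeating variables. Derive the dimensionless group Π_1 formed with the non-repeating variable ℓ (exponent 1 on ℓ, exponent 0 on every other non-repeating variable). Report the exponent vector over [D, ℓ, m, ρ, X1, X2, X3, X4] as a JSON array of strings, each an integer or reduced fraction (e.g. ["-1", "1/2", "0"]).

["-1", "1", "0", "0", "0", "0", "0", "0"]

Write exponents as rows M,L / cols D,ℓ,m,ρ,X1,X2,X3,X4:
  M: [ 0  0  1  1 -1  3  1 -2]
  L: [ 1  1  0 -3 -1  0  3 -3]
Row reduction gives pivot columns D,m; rank = 2
Pivot set = {D,m}, free = {ℓ,ρ,X1,X2,X3,X4}
RREF:
  r0: [   1    1    0   -3   -1    0    3   -3]
  r1: [   0    0    1    1   -1    3    1   -2]
Fix exponent of ℓ at 1, ρ at 0, X1 at 0, X2 at 0, X3 at 0, X4 at 0; solve each RREF row for its pivot's exponent:
  r0: exp(D) + (1)·1 = 0 ⇒ exp(D) = -1
  r1: exp(m) + (0)·1 = 0 ⇒ exp(m) = 0
Π_1 = D^-1 · ℓ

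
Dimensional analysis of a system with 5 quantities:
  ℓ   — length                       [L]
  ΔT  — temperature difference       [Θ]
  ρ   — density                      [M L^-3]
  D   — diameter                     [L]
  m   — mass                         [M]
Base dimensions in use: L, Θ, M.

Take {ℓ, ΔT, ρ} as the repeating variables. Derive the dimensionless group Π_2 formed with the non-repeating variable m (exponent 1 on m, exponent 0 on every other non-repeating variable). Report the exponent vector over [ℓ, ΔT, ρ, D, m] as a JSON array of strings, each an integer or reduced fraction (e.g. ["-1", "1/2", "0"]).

["-3", "0", "-1", "0", "1"]

Write exponents as rows L,Θ,M / cols ℓ,ΔT,ρ,D,m:
  L: [ 1  0 -3  1  0]
  Θ: [ 0  1  0  0  0]
  M: [ 0  0  1  0  1]
Row reduction gives pivot columns ℓ,ΔT,ρ; rank = 3
Repeat: ℓ,ΔT,ρ; free: D,m
RREF:
  r0: [   1    0    0    1    3]
  r1: [   0    1    0    0    0]
  r2: [   0    0    1    0    1]
Fix exponent of m at 1, D at 0; solve each RREF row for its pivot's exponent:
  r0: exp(ℓ) + (3)·1 = 0 ⇒ exp(ℓ) = -3
  r1: exp(ΔT) + (0)·1 = 0 ⇒ exp(ΔT) = 0
  r2: exp(ρ) + (1)·1 = 0 ⇒ exp(ρ) = -1
Π_2 = ℓ^-3 · ρ^-1 · m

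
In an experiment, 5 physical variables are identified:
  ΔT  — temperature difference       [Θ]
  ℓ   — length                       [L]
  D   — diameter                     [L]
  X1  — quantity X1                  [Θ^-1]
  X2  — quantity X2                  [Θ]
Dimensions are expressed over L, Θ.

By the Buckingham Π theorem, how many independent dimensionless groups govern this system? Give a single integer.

3

Write exponents as rows L,Θ / cols ΔT,ℓ,D,X1,X2:
  L: [ 0  1  1  0  0]
  Θ: [ 1  0  0 -1  1]
Row reduction gives pivot columns ΔT,ℓ; rank = 2
5 vars − rank 2 = 3 Π groups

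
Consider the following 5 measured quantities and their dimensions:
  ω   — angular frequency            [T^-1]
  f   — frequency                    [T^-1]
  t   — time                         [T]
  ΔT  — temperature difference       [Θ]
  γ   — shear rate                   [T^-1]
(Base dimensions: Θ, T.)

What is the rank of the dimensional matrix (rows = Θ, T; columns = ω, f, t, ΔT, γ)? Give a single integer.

Dimensional matrix (Θ×T by ω×f×t×ΔT×γ):
  Θ: [ 0  0  0  1  0]
  T: [-1 -1  1  0 -1]
Row reduction gives pivot columns ω,ΔT; rank = 2

2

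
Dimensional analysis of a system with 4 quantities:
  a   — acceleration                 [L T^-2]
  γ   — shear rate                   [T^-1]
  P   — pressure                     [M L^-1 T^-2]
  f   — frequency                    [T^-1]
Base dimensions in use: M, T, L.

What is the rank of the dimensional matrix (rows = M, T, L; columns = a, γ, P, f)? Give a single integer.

Exponent matrix [M,T,L] × [a,γ,P,f]:
  M: [ 0  0  1  0]
  T: [-2 -1 -2 -1]
  L: [ 1  0 -1  0]
RREF → pivots at {a,γ,P} ⇒ r = 3

3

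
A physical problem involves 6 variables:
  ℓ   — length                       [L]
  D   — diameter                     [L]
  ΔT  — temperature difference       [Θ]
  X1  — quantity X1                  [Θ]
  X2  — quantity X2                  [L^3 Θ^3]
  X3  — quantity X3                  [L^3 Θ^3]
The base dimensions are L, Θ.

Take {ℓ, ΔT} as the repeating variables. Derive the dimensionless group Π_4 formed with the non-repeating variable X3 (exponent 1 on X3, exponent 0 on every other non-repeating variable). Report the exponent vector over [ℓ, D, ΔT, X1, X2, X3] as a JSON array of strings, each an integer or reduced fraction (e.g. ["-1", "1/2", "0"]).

["-3", "0", "-3", "0", "0", "1"]

Exponent matrix [L,Θ] × [ℓ,D,ΔT,X1,X2,X3]:
  L: [ 1  1  0  0  3  3]
  Θ: [ 0  0  1  1  3  3]
Echelon form has 2 nonzero rows (pivots: ℓ,ΔT)
Repeat: ℓ,ΔT; free: D,X1,X2,X3
RREF:
  r0: [   1    1    0    0    3    3]
  r1: [   0    0    1    1    3    3]
Fix exponent of X3 at 1, D at 0, X1 at 0, X2 at 0; solve each RREF row for its pivot's exponent:
  r0: exp(ℓ) + (3)·1 = 0 ⇒ exp(ℓ) = -3
  r1: exp(ΔT) + (3)·1 = 0 ⇒ exp(ΔT) = -3
Π_4 = ℓ^-3 · ΔT^-3 · X3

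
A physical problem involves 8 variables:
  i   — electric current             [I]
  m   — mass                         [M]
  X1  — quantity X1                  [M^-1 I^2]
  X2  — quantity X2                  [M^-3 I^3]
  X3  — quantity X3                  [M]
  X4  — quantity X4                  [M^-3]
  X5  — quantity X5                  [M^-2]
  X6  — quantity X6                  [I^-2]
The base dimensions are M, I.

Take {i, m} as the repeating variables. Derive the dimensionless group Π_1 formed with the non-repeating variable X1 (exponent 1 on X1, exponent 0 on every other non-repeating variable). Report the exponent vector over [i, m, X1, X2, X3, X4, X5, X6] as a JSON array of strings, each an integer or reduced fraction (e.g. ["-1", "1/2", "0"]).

["-2", "1", "1", "0", "0", "0", "0", "0"]

Write exponents as rows M,I / cols i,m,X1,X2,X3,X4,X5,X6:
  M: [ 0  1 -1 -3  1 -3 -2  0]
  I: [ 1  0  2  3  0  0  0 -2]
RREF → pivots at {i,m} ⇒ r = 2
Repeat: i,m; free: X1,X2,X3,X4,X5,X6
RREF:
  r0: [   1    0    2    3    0    0    0   -2]
  r1: [   0    1   -1   -3    1   -3   -2    0]
Fix exponent of X1 at 1, X2 at 0, X3 at 0, X4 at 0, X5 at 0, X6 at 0; solve each RREF row for its pivot's exponent:
  r0: exp(i) + (2)·1 = 0 ⇒ exp(i) = -2
  r1: exp(m) + (-1)·1 = 0 ⇒ exp(m) = 1
Π_1 = i^-2 · m · X1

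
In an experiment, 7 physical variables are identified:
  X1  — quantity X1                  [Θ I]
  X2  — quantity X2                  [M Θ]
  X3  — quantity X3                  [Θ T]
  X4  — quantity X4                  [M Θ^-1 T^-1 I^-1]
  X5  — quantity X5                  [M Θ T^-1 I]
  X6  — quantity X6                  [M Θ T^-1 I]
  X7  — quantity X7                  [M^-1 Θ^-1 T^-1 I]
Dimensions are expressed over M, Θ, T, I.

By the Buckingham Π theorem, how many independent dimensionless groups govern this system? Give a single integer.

Dimensional matrix (M×Θ×T×I by X1×X2×X3×X4×X5×X6×X7):
  M: [ 0  1  0  1  1  1 -1]
  Θ: [ 1  1  1 -1  1  1 -1]
  T: [ 0  0  1 -1 -1 -1 -1]
  I: [ 1  0  0 -1  1  1  1]
Row reduction gives pivot columns X1,X2,X3; rank = 3
n=7, r=3 ⇒ 4 dimensionless groups

4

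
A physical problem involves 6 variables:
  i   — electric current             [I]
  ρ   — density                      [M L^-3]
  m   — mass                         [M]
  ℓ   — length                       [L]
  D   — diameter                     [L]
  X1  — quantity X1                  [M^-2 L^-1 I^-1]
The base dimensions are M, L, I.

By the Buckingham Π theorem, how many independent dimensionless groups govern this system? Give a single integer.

3

Write exponents as rows M,L,I / cols i,ρ,m,ℓ,D,X1:
  M: [ 0  1  1  0  0 -2]
  L: [ 0 -3  0  1  1 -1]
  I: [ 1  0  0  0  0 -1]
Echelon form has 3 nonzero rows (pivots: i,ρ,m)
Π count = n − r = 6 − 3 = 3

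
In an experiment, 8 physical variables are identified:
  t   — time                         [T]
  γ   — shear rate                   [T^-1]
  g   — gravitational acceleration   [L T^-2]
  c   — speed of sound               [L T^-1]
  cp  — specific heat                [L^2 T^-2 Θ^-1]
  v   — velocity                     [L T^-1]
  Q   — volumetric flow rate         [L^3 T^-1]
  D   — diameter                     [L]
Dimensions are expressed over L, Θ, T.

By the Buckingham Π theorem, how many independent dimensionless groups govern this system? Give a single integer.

5

Write exponents as rows L,Θ,T / cols t,γ,g,c,cp,v,Q,D:
  L: [ 0  0  1  1  2  1  3  1]
  Θ: [ 0  0  0  0 -1  0  0  0]
  T: [ 1 -1 -2 -1 -2 -1 -1  0]
Echelon form has 3 nonzero rows (pivots: t,g,cp)
Π count = n − r = 8 − 3 = 5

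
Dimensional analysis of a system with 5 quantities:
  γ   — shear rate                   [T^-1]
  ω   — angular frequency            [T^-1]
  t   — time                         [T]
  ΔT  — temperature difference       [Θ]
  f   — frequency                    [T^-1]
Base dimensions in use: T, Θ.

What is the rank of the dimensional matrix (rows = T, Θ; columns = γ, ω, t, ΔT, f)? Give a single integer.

2

Write exponents as rows T,Θ / cols γ,ω,t,ΔT,f:
  T: [-1 -1  1  0 -1]
  Θ: [ 0  0  0  1  0]
Echelon form has 2 nonzero rows (pivots: γ,ΔT)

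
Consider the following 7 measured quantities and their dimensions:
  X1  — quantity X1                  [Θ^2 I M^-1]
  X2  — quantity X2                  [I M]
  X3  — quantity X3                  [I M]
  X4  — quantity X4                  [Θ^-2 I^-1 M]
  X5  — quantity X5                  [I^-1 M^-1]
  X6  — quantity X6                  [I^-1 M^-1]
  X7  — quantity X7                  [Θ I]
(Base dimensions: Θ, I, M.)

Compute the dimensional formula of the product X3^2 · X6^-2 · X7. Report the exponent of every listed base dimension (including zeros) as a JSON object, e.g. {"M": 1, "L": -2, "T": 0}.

Exponent matrix [Θ,I,M] × [X1,X2,X3,X4,X5,X6,X7]:
  Θ: [ 2  0  0 -2  0  0  1]
  I: [ 1  1  1 -1 -1 -1  1]
  M: [-1  1  1  1 -1 -1  0]
  [Θ]: (2)·0+(-2)·0+(1)·1 = 1
  [I]: (2)·1+(-2)·-1+(1)·1 = 5
  [M]: (2)·1+(-2)·-1+(1)·0 = 4
⇒ Θ I^5 M^4

{"Θ": 1, "I": 5, "M": 4}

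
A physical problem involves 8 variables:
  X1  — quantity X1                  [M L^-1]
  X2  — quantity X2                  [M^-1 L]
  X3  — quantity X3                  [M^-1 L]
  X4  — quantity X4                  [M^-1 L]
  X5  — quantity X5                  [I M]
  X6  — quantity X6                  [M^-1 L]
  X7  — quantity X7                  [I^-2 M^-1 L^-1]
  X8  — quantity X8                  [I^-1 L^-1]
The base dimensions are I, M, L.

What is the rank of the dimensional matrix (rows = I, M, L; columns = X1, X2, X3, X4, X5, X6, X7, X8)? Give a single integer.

Exponent matrix [I,M,L] × [X1,X2,X3,X4,X5,X6,X7,X8]:
  I: [ 0  0  0  0  1  0 -2 -1]
  M: [ 1 -1 -1 -1  1 -1 -1  0]
  L: [-1  1  1  1  0  1 -1 -1]
Row reduction gives pivot columns X1,X5; rank = 2

2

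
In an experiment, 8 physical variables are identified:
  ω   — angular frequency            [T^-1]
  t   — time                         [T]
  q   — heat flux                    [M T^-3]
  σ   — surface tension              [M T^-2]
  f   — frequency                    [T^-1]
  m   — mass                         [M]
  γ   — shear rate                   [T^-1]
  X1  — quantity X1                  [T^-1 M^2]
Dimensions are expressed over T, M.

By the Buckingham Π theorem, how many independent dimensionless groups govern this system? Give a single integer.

Dimensional matrix (T×M by ω×t×q×σ×f×m×γ×X1):
  T: [-1  1 -3 -2 -1  0 -1 -1]
  M: [ 0  0  1  1  0  1  0  2]
Echelon form has 2 nonzero rows (pivots: ω,q)
Π count = n − r = 8 − 2 = 6

6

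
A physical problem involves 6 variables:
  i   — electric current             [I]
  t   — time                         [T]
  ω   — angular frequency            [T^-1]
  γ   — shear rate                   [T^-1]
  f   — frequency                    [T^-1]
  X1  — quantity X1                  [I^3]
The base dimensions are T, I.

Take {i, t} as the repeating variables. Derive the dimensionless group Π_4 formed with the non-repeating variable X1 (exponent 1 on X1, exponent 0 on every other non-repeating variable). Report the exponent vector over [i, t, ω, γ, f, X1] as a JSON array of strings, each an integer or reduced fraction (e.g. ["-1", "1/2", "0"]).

Write exponents as rows T,I / cols i,t,ω,γ,f,X1:
  T: [ 0  1 -1 -1 -1  0]
  I: [ 1  0  0  0  0  3]
RREF → pivots at {i,t} ⇒ r = 2
Repeat: i,t; free: ω,γ,f,X1
RREF:
  r0: [   1    0    0    0    0    3]
  r1: [   0    1   -1   -1   -1    0]
Fix exponent of X1 at 1, ω at 0, γ at 0, f at 0; solve each RREF row for its pivot's exponent:
  r0: exp(i) + (3)·1 = 0 ⇒ exp(i) = -3
  r1: exp(t) + (0)·1 = 0 ⇒ exp(t) = 0
Π_4 = i^-3 · X1

["-3", "0", "0", "0", "0", "1"]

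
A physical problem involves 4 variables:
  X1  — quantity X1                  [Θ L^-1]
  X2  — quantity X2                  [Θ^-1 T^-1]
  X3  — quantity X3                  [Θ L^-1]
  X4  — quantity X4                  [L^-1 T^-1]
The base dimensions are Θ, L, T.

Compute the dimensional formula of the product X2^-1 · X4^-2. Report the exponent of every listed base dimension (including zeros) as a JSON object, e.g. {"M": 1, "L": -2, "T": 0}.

Dimensional matrix (Θ×L×T by X1×X2×X3×X4):
  Θ: [ 1 -1  1  0]
  L: [-1  0 -1 -1]
  T: [ 0 -1  0 -1]
  [Θ]: (-1)·-1+(-2)·0 = 1
  [L]: (-1)·0+(-2)·-1 = 2
  [T]: (-1)·-1+(-2)·-1 = 3
⇒ Θ L^2 T^3

{"Θ": 1, "L": 2, "T": 3}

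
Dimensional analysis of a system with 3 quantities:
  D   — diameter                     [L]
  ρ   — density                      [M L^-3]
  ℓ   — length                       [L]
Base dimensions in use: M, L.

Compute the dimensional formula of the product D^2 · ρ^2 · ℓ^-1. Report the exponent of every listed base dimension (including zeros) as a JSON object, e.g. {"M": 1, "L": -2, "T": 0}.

{"M": 2, "L": -5}

Write exponents as rows M,L / cols D,ρ,ℓ:
  M: [ 0  1  0]
  L: [ 1 -3  1]
  [M]: (2)·0+(2)·1+(-1)·0 = 2
  [L]: (2)·1+(2)·-3+(-1)·1 = -5
⇒ M^2 L^-5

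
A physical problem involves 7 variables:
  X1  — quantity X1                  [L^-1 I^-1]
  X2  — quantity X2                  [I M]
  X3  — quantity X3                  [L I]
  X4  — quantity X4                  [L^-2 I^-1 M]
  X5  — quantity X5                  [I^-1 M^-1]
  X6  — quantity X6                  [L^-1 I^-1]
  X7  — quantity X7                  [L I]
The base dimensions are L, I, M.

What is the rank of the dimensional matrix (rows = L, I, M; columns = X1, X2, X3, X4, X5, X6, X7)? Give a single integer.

2

Dimensional matrix (L×I×M by X1×X2×X3×X4×X5×X6×X7):
  L: [-1  0  1 -2  0 -1  1]
  I: [-1  1  1 -1 -1 -1  1]
  M: [ 0  1  0  1 -1  0  0]
Row reduction gives pivot columns X1,X2; rank = 2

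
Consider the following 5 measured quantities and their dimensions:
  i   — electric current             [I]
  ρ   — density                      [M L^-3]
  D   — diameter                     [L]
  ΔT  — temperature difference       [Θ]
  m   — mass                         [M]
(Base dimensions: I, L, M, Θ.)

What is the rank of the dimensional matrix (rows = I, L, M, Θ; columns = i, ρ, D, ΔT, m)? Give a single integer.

Write exponents as rows I,L,M,Θ / cols i,ρ,D,ΔT,m:
  I: [ 1  0  0  0  0]
  L: [ 0 -3  1  0  0]
  M: [ 0  1  0  0  1]
  Θ: [ 0  0  0  1  0]
Row reduction gives pivot columns i,ρ,D,ΔT; rank = 4

4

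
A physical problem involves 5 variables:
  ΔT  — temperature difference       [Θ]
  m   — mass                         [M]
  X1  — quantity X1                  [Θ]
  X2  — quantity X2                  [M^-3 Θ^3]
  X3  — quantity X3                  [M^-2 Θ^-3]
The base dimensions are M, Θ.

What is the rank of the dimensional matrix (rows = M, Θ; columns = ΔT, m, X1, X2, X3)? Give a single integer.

Write exponents as rows M,Θ / cols ΔT,m,X1,X2,X3:
  M: [ 0  1  0 -3 -2]
  Θ: [ 1  0  1  3 -3]
Echelon form has 2 nonzero rows (pivots: ΔT,m)

2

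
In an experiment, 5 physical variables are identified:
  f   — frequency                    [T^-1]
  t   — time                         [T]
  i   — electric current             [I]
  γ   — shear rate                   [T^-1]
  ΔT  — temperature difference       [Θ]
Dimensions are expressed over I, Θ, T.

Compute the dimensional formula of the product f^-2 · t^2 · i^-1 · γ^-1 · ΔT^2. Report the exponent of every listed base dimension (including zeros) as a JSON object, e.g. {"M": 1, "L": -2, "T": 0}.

{"I": -1, "Θ": 2, "T": 5}

Exponent matrix [I,Θ,T] × [f,t,i,γ,ΔT]:
  I: [ 0  0  1  0  0]
  Θ: [ 0  0  0  0  1]
  T: [-1  1  0 -1  0]
  [I]: (-2)·0+(2)·0+(-1)·1+(-1)·0+(2)·0 = -1
  [Θ]: (-2)·0+(2)·0+(-1)·0+(-1)·0+(2)·1 = 2
  [T]: (-2)·-1+(2)·1+(-1)·0+(-1)·-1+(2)·0 = 5
⇒ I^-1 Θ^2 T^5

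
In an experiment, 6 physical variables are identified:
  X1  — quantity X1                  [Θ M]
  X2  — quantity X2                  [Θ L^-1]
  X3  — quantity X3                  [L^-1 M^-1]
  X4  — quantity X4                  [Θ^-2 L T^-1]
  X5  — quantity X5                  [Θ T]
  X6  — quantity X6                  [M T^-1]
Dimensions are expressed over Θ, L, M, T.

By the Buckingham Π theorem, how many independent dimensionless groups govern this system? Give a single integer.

3

Dimensional matrix (Θ×L×M×T by X1×X2×X3×X4×X5×X6):
  Θ: [ 1  1  0 -2  1  0]
  L: [ 0 -1 -1  1  0  0]
  M: [ 1  0 -1  0  0  1]
  T: [ 0  0  0 -1  1 -1]
RREF → pivots at {X1,X2,X4} ⇒ r = 3
Π count = n − r = 6 − 3 = 3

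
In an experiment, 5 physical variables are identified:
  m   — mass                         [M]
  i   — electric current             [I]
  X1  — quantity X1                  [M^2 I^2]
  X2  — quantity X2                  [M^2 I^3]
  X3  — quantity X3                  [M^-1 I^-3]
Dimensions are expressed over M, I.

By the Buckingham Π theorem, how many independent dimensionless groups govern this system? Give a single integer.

Dimensional matrix (M×I by m×i×X1×X2×X3):
  M: [ 1  0  2  2 -1]
  I: [ 0  1  2  3 -3]
Row reduction gives pivot columns m,i; rank = 2
Π count = n − r = 5 − 2 = 3

3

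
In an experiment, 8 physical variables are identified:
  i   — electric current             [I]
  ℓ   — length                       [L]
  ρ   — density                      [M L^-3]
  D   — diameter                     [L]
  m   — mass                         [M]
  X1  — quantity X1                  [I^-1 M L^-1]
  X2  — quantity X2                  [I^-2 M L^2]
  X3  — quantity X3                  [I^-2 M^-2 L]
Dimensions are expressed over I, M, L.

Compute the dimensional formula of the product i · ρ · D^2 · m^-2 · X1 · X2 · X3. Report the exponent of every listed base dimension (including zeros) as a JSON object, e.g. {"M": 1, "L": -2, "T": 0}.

Dimensional matrix (I×M×L by i×ℓ×ρ×D×m×X1×X2×X3):
  I: [ 1  0  0  0  0 -1 -2 -2]
  M: [ 0  0  1  0  1  1  1 -2]
  L: [ 0  1 -3  1  0 -1  2  1]
  [I]: (1)·1+(1)·0+(2)·0+(-2)·0+(1)·-1+(1)·-2+(1)·-2 = -4
  [M]: (1)·0+(1)·1+(2)·0+(-2)·1+(1)·1+(1)·1+(1)·-2 = -1
  [L]: (1)·0+(1)·-3+(2)·1+(-2)·0+(1)·-1+(1)·2+(1)·1 = 1
⇒ I^-4 M^-1 L

{"I": -4, "M": -1, "L": 1}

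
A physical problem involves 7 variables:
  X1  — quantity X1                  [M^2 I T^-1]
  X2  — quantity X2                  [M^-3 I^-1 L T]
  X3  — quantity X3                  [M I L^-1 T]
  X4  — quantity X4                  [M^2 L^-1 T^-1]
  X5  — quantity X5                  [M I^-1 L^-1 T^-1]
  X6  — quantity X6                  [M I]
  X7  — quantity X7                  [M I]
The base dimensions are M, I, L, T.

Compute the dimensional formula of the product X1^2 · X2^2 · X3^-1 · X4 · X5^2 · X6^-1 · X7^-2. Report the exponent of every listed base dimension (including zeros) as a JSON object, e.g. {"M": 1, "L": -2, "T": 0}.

Exponent matrix [M,I,L,T] × [X1,X2,X3,X4,X5,X6,X7]:
  M: [ 2 -3  1  2  1  1  1]
  I: [ 1 -1  1  0 -1  1  1]
  L: [ 0  1 -1 -1 -1  0  0]
  T: [-1  1  1 -1 -1  0  0]
  [M]: (2)·2+(2)·-3+(-1)·1+(1)·2+(2)·1+(-1)·1+(-2)·1 = -2
  [I]: (2)·1+(2)·-1+(-1)·1+(1)·0+(2)·-1+(-1)·1+(-2)·1 = -6
  [L]: (2)·0+(2)·1+(-1)·-1+(1)·-1+(2)·-1+(-1)·0+(-2)·0 = 0
  [T]: (2)·-1+(2)·1+(-1)·1+(1)·-1+(2)·-1+(-1)·0+(-2)·0 = -4
⇒ M^-2 I^-6 T^-4

{"M": -2, "I": -6, "L": 0, "T": -4}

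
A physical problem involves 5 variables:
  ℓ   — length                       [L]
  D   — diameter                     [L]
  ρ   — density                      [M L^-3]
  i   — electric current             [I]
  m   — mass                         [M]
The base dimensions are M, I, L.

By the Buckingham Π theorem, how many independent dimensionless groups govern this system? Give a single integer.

Write exponents as rows M,I,L / cols ℓ,D,ρ,i,m:
  M: [ 0  0  1  0  1]
  I: [ 0  0  0  1  0]
  L: [ 1  1 -3  0  0]
Row reduction gives pivot columns ℓ,ρ,i; rank = 3
5 vars − rank 3 = 2 Π groups

2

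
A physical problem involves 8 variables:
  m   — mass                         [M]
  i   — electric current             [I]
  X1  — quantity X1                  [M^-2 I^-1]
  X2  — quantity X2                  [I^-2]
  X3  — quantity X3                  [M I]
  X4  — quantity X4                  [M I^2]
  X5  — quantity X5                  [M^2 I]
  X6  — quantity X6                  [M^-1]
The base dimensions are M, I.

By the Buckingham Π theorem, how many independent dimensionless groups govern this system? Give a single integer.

6

Dimensional matrix (M×I by m×i×X1×X2×X3×X4×X5×X6):
  M: [ 1  0 -2  0  1  1  2 -1]
  I: [ 0  1 -1 -2  1  2  1  0]
Echelon form has 2 nonzero rows (pivots: m,i)
Π count = n − r = 8 − 2 = 6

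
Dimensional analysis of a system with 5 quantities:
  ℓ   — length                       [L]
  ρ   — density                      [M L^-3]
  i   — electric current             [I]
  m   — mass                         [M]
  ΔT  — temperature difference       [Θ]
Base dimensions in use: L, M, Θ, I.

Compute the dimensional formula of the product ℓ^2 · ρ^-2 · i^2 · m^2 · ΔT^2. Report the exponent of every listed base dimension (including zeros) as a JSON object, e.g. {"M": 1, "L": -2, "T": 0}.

Write exponents as rows L,M,Θ,I / cols ℓ,ρ,i,m,ΔT:
  L: [ 1 -3  0  0  0]
  M: [ 0  1  0  1  0]
  Θ: [ 0  0  0  0  1]
  I: [ 0  0  1  0  0]
  [L]: (2)·1+(-2)·-3+(2)·0+(2)·0+(2)·0 = 8
  [M]: (2)·0+(-2)·1+(2)·0+(2)·1+(2)·0 = 0
  [Θ]: (2)·0+(-2)·0+(2)·0+(2)·0+(2)·1 = 2
  [I]: (2)·0+(-2)·0+(2)·1+(2)·0+(2)·0 = 2
⇒ L^8 Θ^2 I^2

{"L": 8, "M": 0, "Θ": 2, "I": 2}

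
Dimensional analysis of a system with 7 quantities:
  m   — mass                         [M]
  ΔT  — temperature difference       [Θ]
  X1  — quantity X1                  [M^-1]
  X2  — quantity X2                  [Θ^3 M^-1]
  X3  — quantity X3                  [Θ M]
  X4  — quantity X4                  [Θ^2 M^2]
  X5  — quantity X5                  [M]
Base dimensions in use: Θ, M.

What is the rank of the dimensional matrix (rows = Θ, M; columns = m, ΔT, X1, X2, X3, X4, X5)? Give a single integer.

Dimensional matrix (Θ×M by m×ΔT×X1×X2×X3×X4×X5):
  Θ: [ 0  1  0  3  1  2  0]
  M: [ 1  0 -1 -1  1  2  1]
Echelon form has 2 nonzero rows (pivots: m,ΔT)

2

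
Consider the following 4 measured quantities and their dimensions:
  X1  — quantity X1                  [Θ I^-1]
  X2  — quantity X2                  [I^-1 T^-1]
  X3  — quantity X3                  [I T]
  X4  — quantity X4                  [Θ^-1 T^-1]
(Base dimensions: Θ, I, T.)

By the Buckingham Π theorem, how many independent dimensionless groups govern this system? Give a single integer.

Dimensional matrix (Θ×I×T by X1×X2×X3×X4):
  Θ: [ 1  0  0 -1]
  I: [-1 -1  1  0]
  T: [ 0 -1  1 -1]
RREF → pivots at {X1,X2} ⇒ r = 2
Π count = n − r = 4 − 2 = 2

2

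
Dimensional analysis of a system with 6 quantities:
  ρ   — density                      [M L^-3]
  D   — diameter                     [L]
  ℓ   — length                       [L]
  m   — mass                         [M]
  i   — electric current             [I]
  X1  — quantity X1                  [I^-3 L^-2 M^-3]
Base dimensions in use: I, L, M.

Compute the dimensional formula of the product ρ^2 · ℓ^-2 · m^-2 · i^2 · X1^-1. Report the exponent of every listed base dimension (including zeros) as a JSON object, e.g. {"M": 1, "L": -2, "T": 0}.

Dimensional matrix (I×L×M by ρ×D×ℓ×m×i×X1):
  I: [ 0  0  0  0  1 -3]
  L: [-3  1  1  0  0 -2]
  M: [ 1  0  0  1  0 -3]
  [I]: (2)·0+(-2)·0+(-2)·0+(2)·1+(-1)·-3 = 5
  [L]: (2)·-3+(-2)·1+(-2)·0+(2)·0+(-1)·-2 = -6
  [M]: (2)·1+(-2)·0+(-2)·1+(2)·0+(-1)·-3 = 3
⇒ I^5 L^-6 M^3

{"I": 5, "L": -6, "M": 3}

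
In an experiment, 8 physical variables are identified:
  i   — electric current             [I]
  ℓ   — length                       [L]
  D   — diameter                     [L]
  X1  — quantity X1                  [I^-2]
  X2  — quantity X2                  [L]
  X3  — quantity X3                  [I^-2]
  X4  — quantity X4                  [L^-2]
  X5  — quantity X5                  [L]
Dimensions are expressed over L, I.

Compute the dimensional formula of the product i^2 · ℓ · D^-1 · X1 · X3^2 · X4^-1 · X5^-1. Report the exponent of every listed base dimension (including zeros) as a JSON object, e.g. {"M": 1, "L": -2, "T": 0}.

Exponent matrix [L,I] × [i,ℓ,D,X1,X2,X3,X4,X5]:
  L: [ 0  1  1  0  1  0 -2  1]
  I: [ 1  0  0 -2  0 -2  0  0]
  [L]: (2)·0+(1)·1+(-1)·1+(1)·0+(2)·0+(-1)·-2+(-1)·1 = 1
  [I]: (2)·1+(1)·0+(-1)·0+(1)·-2+(2)·-2+(-1)·0+(-1)·0 = -4
⇒ L I^-4

{"L": 1, "I": -4}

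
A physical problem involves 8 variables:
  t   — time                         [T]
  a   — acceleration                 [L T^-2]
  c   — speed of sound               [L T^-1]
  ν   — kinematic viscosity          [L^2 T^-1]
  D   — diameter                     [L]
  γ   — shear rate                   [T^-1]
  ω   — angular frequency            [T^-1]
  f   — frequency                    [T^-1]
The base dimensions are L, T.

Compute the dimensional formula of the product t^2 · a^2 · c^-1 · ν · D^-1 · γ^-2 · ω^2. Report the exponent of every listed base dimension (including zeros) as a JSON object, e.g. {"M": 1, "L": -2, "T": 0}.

Exponent matrix [L,T] × [t,a,c,ν,D,γ,ω,f]:
  L: [ 0  1  1  2  1  0  0  0]
  T: [ 1 -2 -1 -1  0 -1 -1 -1]
  [L]: (2)·0+(2)·1+(-1)·1+(1)·2+(-1)·1+(-2)·0+(2)·0 = 2
  [T]: (2)·1+(2)·-2+(-1)·-1+(1)·-1+(-1)·0+(-2)·-1+(2)·-1 = -2
⇒ L^2 T^-2

{"L": 2, "T": -2}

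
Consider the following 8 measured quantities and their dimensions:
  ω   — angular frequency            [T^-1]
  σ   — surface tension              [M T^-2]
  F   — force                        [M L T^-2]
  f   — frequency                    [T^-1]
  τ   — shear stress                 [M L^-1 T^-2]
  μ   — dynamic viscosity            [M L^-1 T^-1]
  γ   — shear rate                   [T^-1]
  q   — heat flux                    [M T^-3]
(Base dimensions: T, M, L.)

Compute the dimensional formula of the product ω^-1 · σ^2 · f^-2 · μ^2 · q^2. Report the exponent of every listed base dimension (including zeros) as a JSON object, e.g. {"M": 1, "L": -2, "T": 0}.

Dimensional matrix (T×M×L by ω×σ×F×f×τ×μ×γ×q):
  T: [-1 -2 -2 -1 -2 -1 -1 -3]
  M: [ 0  1  1  0  1  1  0  1]
  L: [ 0  0  1  0 -1 -1  0  0]
  [T]: (-1)·-1+(2)·-2+(-2)·-1+(2)·-1+(2)·-3 = -9
  [M]: (-1)·0+(2)·1+(-2)·0+(2)·1+(2)·1 = 6
  [L]: (-1)·0+(2)·0+(-2)·0+(2)·-1+(2)·0 = -2
⇒ T^-9 M^6 L^-2

{"T": -9, "M": 6, "L": -2}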